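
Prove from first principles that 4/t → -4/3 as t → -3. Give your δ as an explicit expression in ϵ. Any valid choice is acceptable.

Suppose ϵ > 0. We seek δ > 0 such that 0 < |t + 3| < δ implies |4/t + 4/3| < ϵ.
|4/t + 4/3| = 4·|-3 − t|/(3·|t|) = 4|t + 3|/(3|t|).
Require δ ≤ 3/2 so that |t| > 3 − 3/2 = 3/2, hence 3|t| > 9/2.
Then |4/t + 4/3| < 4|t + 3|/(9/2), which is < ϵ when |t + 3| < (9/8)ϵ.
Take δ = min(3/2, (9/8)ϵ). Then 0 < |t + 3| < δ gives both |t + 3| < 3/2 and |t + 3| < (9/8)ϵ, so |4/t + 4/3| < ϵ.

δ = min(3/2, (9/8)ϵ)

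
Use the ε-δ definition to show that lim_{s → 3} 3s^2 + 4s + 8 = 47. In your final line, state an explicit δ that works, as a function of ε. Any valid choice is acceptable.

Suppose ε > 0. We want δ > 0 such that 0 < |s − 3| < δ implies |(3s^2 + 4s + 8) − 47| < ε.
(3s^2 + 4s + 8) − 47 = 3s^2 + 4s - 39 = (s − 3)(3s + 13).
So |(3s^2 + 4s + 8) − 47| = |s − 3|·|3s + 13|.
Assume first that |s − 3| < 1, so |s| < 4. Then |3s + 13| ≤ 3·4 + 13 = 25.
Hence |(3s^2 + 4s + 8) − 47| ≤ 25|s − 3| < ε provided |s − 3| < ε/25.
Take δ = min(1, ε/25). Then 0 < |s − 3| < δ gives both |s − 3| < 1 and |s − 3| < ε/25, so |(3s^2 + 4s + 8) − 47| < ε.

δ = min(1, ε/25)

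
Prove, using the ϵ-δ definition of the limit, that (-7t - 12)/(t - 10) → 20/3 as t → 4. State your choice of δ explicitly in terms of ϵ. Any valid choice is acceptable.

Let ϵ > 0. We want δ > 0 with 0 < |t − 4| < δ ⇒ |(-7t - 12)/(t - 10) − (20/3)| < ϵ.
Combining over a common denominator, (-7t - 12)/(t - 10) − (20/3) = [(-7t - 12)·(-6) − (-40)·(t - 10)] / [(-6)·(t - 10)] = 82(t − 4) / ((-6)(t - 10)).
So |(-7t - 12)/(t - 10) − (20/3)| = 82|t − 4| / (6·|t − 10|).
Require δ ≤ 3, so |t − 10| ≥ |-6| − |t − 4| > 6 − 3 = 3.
Hence |(-7t - 12)/(t - 10) − (20/3)| < 82|t − 4|/(6·3) = (41/9)|t − 4|, which is < ϵ once |t − 4| < (9/41)ϵ.
Take δ = min(3, (9/41)ϵ). Then 0 < |t − 4| < δ forces both bounds, so |(-7t - 12)/(t - 10) − (20/3)| < ϵ.

δ = min(3, (9/41)ϵ)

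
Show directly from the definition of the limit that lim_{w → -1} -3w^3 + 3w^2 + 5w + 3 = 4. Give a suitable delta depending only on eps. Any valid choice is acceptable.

delta = min(1, eps/25)

Let eps > 0. We want delta > 0 such that 0 < |w + 1| < delta implies |(-3w^3 + 3w^2 + 5w + 3) − 4| < eps.
(-3w^3 + 3w^2 + 5w + 3) − 4 = -3w^3 + 3w^2 + 5w - 1 = (w + 1)(-3w^2 + 6w - 1).
So |(-3w^3 + 3w^2 + 5w + 3) − 4| = |w + 1|·|-3w^2 + 6w - 1|.
Assume first that |w + 1| < 1, so |w| < 2. Then |-3w^2 + 6w - 1| ≤ 3·2^2 + 6·2 + 1 = 25.
Hence |(-3w^3 + 3w^2 + 5w + 3) − 4| ≤ 25|w + 1| < eps provided |w + 1| < eps/25.
Choosing delta = min(1, eps/25) ensures both conditions, hence |(-3w^3 + 3w^2 + 5w + 3) − 4| < eps.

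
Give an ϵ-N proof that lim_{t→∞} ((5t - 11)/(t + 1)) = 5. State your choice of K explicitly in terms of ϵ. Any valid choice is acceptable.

Fix ϵ > 0. We seek K > 0 such that t > K implies |(5t - 11)/(t + 1) − 5| < ϵ.
(5t - 11)/(t + 1) − 5 = ((5t - 11) − 5(t + 1)) / ((t + 1)) = -16/((t + 1)).
For t > 0 we have t + 1 > t, so |(5t - 11)/(t + 1) − 5| = 16/((t + 1)) < 16/(t) = 16/t.
Thus |(5t - 11)/(t + 1) − 5| < ϵ whenever t > 16/ϵ.
Take K = 16/ϵ. If t > K then |(5t - 11)/(t + 1) − 5| < 16/t < ϵ.

K = 16/ϵ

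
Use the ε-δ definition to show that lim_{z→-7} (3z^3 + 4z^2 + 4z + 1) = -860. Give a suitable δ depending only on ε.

Fix ε > 0. We want δ > 0 such that 0 < |z + 7| < δ implies |(3z^3 + 4z^2 + 4z + 1) + 860| < ε.
(3z^3 + 4z^2 + 4z + 1) + 860 = 3z^3 + 4z^2 + 4z + 861 = (z + 7)(3z^2 - 17z + 123).
So |(3z^3 + 4z^2 + 4z + 1) + 860| = |z + 7|·|3z^2 - 17z + 123|.
Assume first that |z + 7| < 2, so |z| < 9. Then |3z^2 - 17z + 123| ≤ 3·9^2 + 17·9 + 123 = 519.
Hence |(3z^3 + 4z^2 + 4z + 1) + 860| ≤ 519|z + 7| < ε provided |z + 7| < ε/519.
Choosing δ = min(2, ε/519) ensures both conditions, hence |(3z^3 + 4z^2 + 4z + 1) + 860| < ε.

δ = min(2, ε/519)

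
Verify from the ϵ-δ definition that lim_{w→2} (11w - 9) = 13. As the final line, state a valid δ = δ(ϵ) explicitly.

δ = ϵ/11

Suppose ϵ > 0. We need δ > 0 so that 0 < |w − 2| < δ implies |(11w - 9) − 13| < ϵ.
Since (11w - 9) − 13 = 11(w − 2), we have |(11w - 9) − 13| = 11|w − 2|.
Thus it suffices that |w − 2| < ϵ/11.
Choosing δ = ϵ/11 gives |(11w - 9) − 13| = 11|w − 2| < ϵ whenever |w − 2| < δ.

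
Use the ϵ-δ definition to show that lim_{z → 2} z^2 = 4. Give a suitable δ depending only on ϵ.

δ = min(1, ϵ/5)

Fix ϵ > 0. We seek δ > 0 with 0 < |z − 2| < δ ⇒ |z^2 − 4| < ϵ.
Factor: z^2 − 4 = (z − 2)(z + 2), so |z^2 − 4| = |z − 2|·|z + 2|.
Restrict δ ≤ 1. Then |z − 2| < 1 gives |z| < 3, so by the triangle inequality |z + 2| ≤ 3 + 2 = 5.
Hence |z^2 − 4| ≤ 5|z − 2|, which is < ϵ once |z − 2| < ϵ/5.
Take δ = min(1, ϵ/5). If 0 < |z − 2| < δ then both bounds hold and |z^2 − 4| ≤ 5|z − 2| < 5·(ϵ/5) = ϵ.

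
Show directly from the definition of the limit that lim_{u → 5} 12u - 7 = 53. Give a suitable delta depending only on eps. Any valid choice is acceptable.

delta = eps/12

Fix eps > 0. We need delta > 0 so that 0 < |u − 5| < delta implies |(12u - 7) − 53| < eps.
|(12u - 7) − 53| = |12u - 60| = 12|u − 5|.
So 12|u − 5| < eps exactly when |u − 5| < eps/12.
Take delta = eps/12. If 0 < |u − 5| < delta then |(12u - 7) − 53| = 12|u − 5| < 12·(eps/12) = eps.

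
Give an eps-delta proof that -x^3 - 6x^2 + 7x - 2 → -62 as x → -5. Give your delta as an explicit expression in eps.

Let eps > 0 be given. We want delta > 0 such that 0 < |x + 5| < delta implies |(-x^3 - 6x^2 + 7x - 2) + 62| < eps.
(-x^3 - 6x^2 + 7x - 2) + 62 = -x^3 - 6x^2 + 7x + 60 = (x + 5)(-x^2 - x + 12).
So |(-x^3 - 6x^2 + 7x - 2) + 62| = |x + 5|·|-x^2 - x + 12|.
Require delta ≤ 1. Then |x + 5| < 1 gives |x| < 6, and by the triangle inequality |-x^2 - x + 12| ≤ 6^2 + 6 + 12 = 54.
Hence |(-x^3 - 6x^2 + 7x - 2) + 62| ≤ 54|x + 5| < eps provided |x + 5| < eps/54.
Choosing delta = min(1, eps/54) ensures both conditions, hence |(-x^3 - 6x^2 + 7x - 2) + 62| < eps.

delta = min(1, eps/54)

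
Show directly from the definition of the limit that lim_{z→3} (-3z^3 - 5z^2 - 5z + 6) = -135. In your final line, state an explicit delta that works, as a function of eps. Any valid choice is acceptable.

Suppose eps > 0. We want delta > 0 such that 0 < |z − 3| < delta implies |(-3z^3 - 5z^2 - 5z + 6) + 135| < eps.
(-3z^3 - 5z^2 - 5z + 6) + 135 = -3z^3 - 5z^2 - 5z + 141 = (z − 3)(-3z^2 - 14z - 47).
So |(-3z^3 - 5z^2 - 5z + 6) + 135| = |z − 3|·|-3z^2 - 14z - 47|.
Assume first that |z − 3| < 2, so |z| < 5. Then |-3z^2 - 14z - 47| ≤ 3·5^2 + 14·5 + 47 = 192.
Hence |(-3z^3 - 5z^2 - 5z + 6) + 135| ≤ 192|z − 3| < eps provided |z − 3| < eps/192.
Take delta = min(2, eps/192). Then 0 < |z − 3| < delta gives both |z − 3| < 2 and |z − 3| < eps/192, so |(-3z^3 - 5z^2 - 5z + 6) + 135| < eps.

delta = min(2, eps/192)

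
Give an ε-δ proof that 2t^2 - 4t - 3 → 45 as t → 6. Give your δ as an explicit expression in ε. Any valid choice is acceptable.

Suppose ε > 0. We want δ > 0 such that 0 < |t − 6| < δ implies |(2t^2 - 4t - 3) − 45| < ε.
(2t^2 - 4t - 3) − 45 = 2t^2 - 4t - 48 = (t − 6)(2t + 8).
So |(2t^2 - 4t - 3) − 45| = |t − 6|·|2t + 8|.
Require δ ≤ 1. Then |t − 6| < 1 gives |t| < 7, and by the triangle inequality |2t + 8| ≤ 2·7 + 8 = 22.
Hence |(2t^2 - 4t - 3) − 45| ≤ 22|t − 6| < ε provided |t − 6| < ε/22.
Choosing δ = min(1, ε/22) ensures both conditions, hence |(2t^2 - 4t - 3) − 45| < ε.

δ = min(1, ε/22)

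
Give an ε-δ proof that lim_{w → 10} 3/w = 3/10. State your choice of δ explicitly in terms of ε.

Suppose ε > 0. We seek δ > 0 such that 0 < |w − 10| < δ implies |3/w − (3/10)| < ε.
|3/w − (3/10)| = 3·|10 − w|/(10·|w|) = 3|w − 10|/(10|w|).
Require δ ≤ 5 so that |w| > 10 − 5 = 5, hence 10|w| > 50.
Then |3/w − (3/10)| < 3|w − 10|/50, which is < ε when |w − 10| < (50/3)ε.
Take δ = min(5, (50/3)ε). Then 0 < |w − 10| < δ gives both |w − 10| < 5 and |w − 10| < (50/3)ε, so |3/w − (3/10)| < ε.

δ = min(5, (50/3)ε)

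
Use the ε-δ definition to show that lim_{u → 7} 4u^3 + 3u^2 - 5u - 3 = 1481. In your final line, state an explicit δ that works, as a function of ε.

δ = min(1, ε/716)

Suppose ε > 0. We want δ > 0 such that 0 < |u − 7| < δ implies |(4u^3 + 3u^2 - 5u - 3) − 1481| < ε.
(4u^3 + 3u^2 - 5u - 3) − 1481 = 4u^3 + 3u^2 - 5u - 1484 = (u − 7)(4u^2 + 31u + 212).
So |(4u^3 + 3u^2 - 5u - 3) − 1481| = |u − 7|·|4u^2 + 31u + 212|.
Require δ ≤ 1. Then |u − 7| < 1 gives |u| < 8, and by the triangle inequality |4u^2 + 31u + 212| ≤ 4·8^2 + 31·8 + 212 = 716.
Hence |(4u^3 + 3u^2 - 5u - 3) − 1481| ≤ 716|u − 7| < ε provided |u − 7| < ε/716.
Choosing δ = min(1, ε/716) ensures both conditions, hence |(4u^3 + 3u^2 - 5u - 3) − 1481| < ε.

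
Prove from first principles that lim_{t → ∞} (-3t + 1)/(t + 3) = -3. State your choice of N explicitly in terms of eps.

Suppose eps > 0. We seek N > 0 such that t > N implies |(-3t + 1)/(t + 3) + 3| < eps.
(-3t + 1)/(t + 3) + 3 = ((-3t + 1) − (-3)(t + 3)) / ((t + 3)) = 10/((t + 3)).
For t > 0 we have t + 3 > t, so |(-3t + 1)/(t + 3) + 3| = 10/((t + 3)) < 10/(t) = 10/t.
Thus |(-3t + 1)/(t + 3) + 3| < eps whenever t > 10/eps.
Take N = 10/eps. If t > N then |(-3t + 1)/(t + 3) + 3| < 10/t < eps.

N = 10/eps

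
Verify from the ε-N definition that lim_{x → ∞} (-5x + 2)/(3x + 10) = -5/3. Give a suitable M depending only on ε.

Let ε > 0 be given. We seek M > 0 such that x > M implies |(-5x + 2)/(3x + 10) + 5/3| < ε.
(-5x + 2)/(3x + 10) + 5/3 = (3(-5x + 2) − (-5)(3x + 10)) / (3(3x + 10)) = 56/(3(3x + 10)).
For x > 0 we have 3x + 10 > 3x, so |(-5x + 2)/(3x + 10) + 5/3| = 56/(3(3x + 10)) < 56/(3·3x) = (56/9)/x.
Thus |(-5x + 2)/(3x + 10) + 5/3| < ε whenever x > (56/9)/ε.
Take M = (56/9)/ε. If x > M then |(-5x + 2)/(3x + 10) + 5/3| < (56/9)/x < ε.

M = (56/9)/ε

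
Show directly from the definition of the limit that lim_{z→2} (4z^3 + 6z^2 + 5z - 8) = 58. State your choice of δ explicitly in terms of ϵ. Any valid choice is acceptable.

δ = min(1, ϵ/111)

Suppose ϵ > 0. We want δ > 0 such that 0 < |z − 2| < δ implies |(4z^3 + 6z^2 + 5z - 8) − 58| < ϵ.
(4z^3 + 6z^2 + 5z - 8) − 58 = 4z^3 + 6z^2 + 5z - 66 = (z − 2)(4z^2 + 14z + 33).
So |(4z^3 + 6z^2 + 5z - 8) − 58| = |z − 2|·|4z^2 + 14z + 33|.
Require δ ≤ 1. Then |z − 2| < 1 gives |z| < 3, and by the triangle inequality |4z^2 + 14z + 33| ≤ 4·3^2 + 14·3 + 33 = 111.
Hence |(4z^3 + 6z^2 + 5z - 8) − 58| ≤ 111|z − 2| < ϵ provided |z − 2| < ϵ/111.
Choosing δ = min(1, ϵ/111) ensures both conditions, hence |(4z^3 + 6z^2 + 5z - 8) − 58| < ϵ.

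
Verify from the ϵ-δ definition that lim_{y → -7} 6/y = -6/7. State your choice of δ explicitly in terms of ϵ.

Let ϵ > 0 be given. We seek δ > 0 such that 0 < |y + 7| < δ implies |6/y + 6/7| < ϵ.
|6/y + 6/7| = 6·|-7 − y|/(7·|y|) = 6|y + 7|/(7|y|).
Require δ ≤ 7/2 so that |y| > 7 − 7/2 = 7/2, hence 7|y| > 49/2.
Then |6/y + 6/7| < 6|y + 7|/(49/2), which is < ϵ when |y + 7| < (49/12)ϵ.
Take δ = min(7/2, (49/12)ϵ). Then 0 < |y + 7| < δ gives both |y + 7| < 7/2 and |y + 7| < (49/12)ϵ, so |6/y + 6/7| < ϵ.

δ = min(7/2, (49/12)ϵ)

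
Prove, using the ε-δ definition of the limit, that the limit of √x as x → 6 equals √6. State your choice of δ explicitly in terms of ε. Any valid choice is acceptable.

δ = min(6, √6·ε)

Let ε > 0 be given. We want δ > 0 such that 0 < |x − 6| < δ implies |√x − √6| < ε.
Rationalise: √x − √6 = (x − 6)/(√x + √6), so |√x − √6| = |x − 6|/(√x + √6).
Restrict δ ≤ 6 so that |x − 6| < 6 forces x > 0, and then √x + √6 > √6.
Hence |√x − √6| < |x − 6|/√6, which is < ε once |x − 6| < √6·ε.
Take δ = min(6, √6·ε). If 0 < |x − 6| < δ then x > 0 and |√x − √6| < |x − 6|/√6 < ε.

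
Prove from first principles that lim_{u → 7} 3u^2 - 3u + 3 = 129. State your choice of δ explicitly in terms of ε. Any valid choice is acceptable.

δ = min(2, ε/45)

Suppose ε > 0. We want δ > 0 such that 0 < |u − 7| < δ implies |(3u^2 - 3u + 3) − 129| < ε.
(3u^2 - 3u + 3) − 129 = 3u^2 - 3u - 126 = (u − 7)(3u + 18).
So |(3u^2 - 3u + 3) − 129| = |u − 7|·|3u + 18|.
Assume first that |u − 7| < 2, so |u| < 9. Then |3u + 18| ≤ 3·9 + 18 = 45.
Hence |(3u^2 - 3u + 3) − 129| ≤ 45|u − 7| < ε provided |u − 7| < ε/45.
Choosing δ = min(2, ε/45) ensures both conditions, hence |(3u^2 - 3u + 3) − 129| < ε.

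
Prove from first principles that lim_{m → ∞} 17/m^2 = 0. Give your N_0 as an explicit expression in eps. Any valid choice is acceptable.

N_0 = (17/eps)^{1/2}

Suppose eps > 0. For m ≥ 1, |17/m^2 − 0| = 17/m^2.
17/m^2 < eps ⇔ m^2 > 17/eps ⇔ m > (17/eps)^{1/2}.
Take N_0 = (17/eps)^{1/2}. Then m > N_0 implies 17/m^2 < eps.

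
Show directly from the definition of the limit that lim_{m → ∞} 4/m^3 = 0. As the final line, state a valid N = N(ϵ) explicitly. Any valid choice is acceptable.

Suppose ϵ > 0. For m ≥ 1, |4/m^3 − 0| = 4/m^3.
4/m^3 < ϵ ⇔ m^3 > 4/ϵ ⇔ m > (4/ϵ)^{1/3}.
Take N = (4/ϵ)^{1/3}. Then m > N implies 4/m^3 < ϵ.

N = (4/ϵ)^{1/3}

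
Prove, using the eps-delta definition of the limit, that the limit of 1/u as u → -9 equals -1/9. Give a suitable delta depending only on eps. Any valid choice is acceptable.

delta = min(9/2, (81/2)eps)

Let eps > 0 be given. We seek delta > 0 such that 0 < |u + 9| < delta implies |1/u + 1/9| < eps.
|1/u + 1/9| = |-9 − u|/(9·|u|) = |u + 9|/(9|u|).
Restrict delta ≤ 9/2. Then |u + 9| < 9/2 gives |u| > 9/2, so 9|u| > 81/2.
Then |1/u + 1/9| < |u + 9|/(81/2), which is < eps when |u + 9| < (81/2)eps.
Take delta = min(9/2, (81/2)eps). Then 0 < |u + 9| < delta gives both |u + 9| < 9/2 and |u + 9| < (81/2)eps, so |1/u + 1/9| < eps.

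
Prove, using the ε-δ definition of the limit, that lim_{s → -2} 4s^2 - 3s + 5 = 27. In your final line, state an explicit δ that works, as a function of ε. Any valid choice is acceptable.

δ = min(1, ε/23)

Let ε > 0. We want δ > 0 such that 0 < |s + 2| < δ implies |(4s^2 - 3s + 5) − 27| < ε.
(4s^2 - 3s + 5) − 27 = 4s^2 - 3s - 22 = (s + 2)(4s - 11).
So |(4s^2 - 3s + 5) − 27| = |s + 2|·|4s - 11|.
Require δ ≤ 1. Then |s + 2| < 1 gives |s| < 3, and by the triangle inequality |4s - 11| ≤ 4·3 + 11 = 23.
Hence |(4s^2 - 3s + 5) − 27| ≤ 23|s + 2| < ε provided |s + 2| < ε/23.
Choosing δ = min(1, ε/23) ensures both conditions, hence |(4s^2 - 3s + 5) − 27| < ε.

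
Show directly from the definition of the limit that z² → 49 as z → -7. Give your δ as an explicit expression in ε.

δ = min(1, ε/15)

Let ε > 0. We seek δ > 0 with 0 < |z + 7| < δ ⇒ |z² − 49| < ε.
Factor: z² − 49 = (z + 7)(z - 7), so |z² − 49| = |z + 7|·|z - 7|.
Restrict δ ≤ 1. Then |z + 7| < 1 gives |z| < 8, so by the triangle inequality |z - 7| ≤ 8 + 7 = 15.
Hence |z² − 49| ≤ 15|z + 7|, which is < ε once |z + 7| < ε/15.
Take δ = min(1, ε/15). If 0 < |z + 7| < δ then both bounds hold and |z² − 49| ≤ 15|z + 7| < 15·(ε/15) = ε.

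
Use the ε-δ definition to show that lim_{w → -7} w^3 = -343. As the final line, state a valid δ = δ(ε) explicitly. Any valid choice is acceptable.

δ = min(1, ε/169)

Fix ε > 0. We seek δ > 0 with 0 < |w + 7| < δ ⇒ |w^3 + 343| < ε.
Factor: w^3 + 343 = (w + 7)(w^2 - 7w + 49), so |w^3 + 343| = |w + 7|·|w^2 - 7w + 49|.
Restrict δ ≤ 1. Then |w + 7| < 1 gives |w| < 8, so by the triangle inequality |w^2 - 7w + 49| ≤ 8^2 + 7·8 + 49 = 169.
Hence |w^3 + 343| ≤ 169|w + 7|, which is < ε once |w + 7| < ε/169.
Take δ = min(1, ε/169). If 0 < |w + 7| < δ then both bounds hold and |w^3 + 343| ≤ 169|w + 7| < 169·(ε/169) = ε.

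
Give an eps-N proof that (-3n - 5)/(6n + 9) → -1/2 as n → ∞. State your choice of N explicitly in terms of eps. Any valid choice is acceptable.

N = (1/12)/eps

Let eps > 0 be given. For n ≥ 1, |(-3n - 5)/(6n + 9) + 1/2| = |-3|/(6(6n + 9)) = 3/(6(6n + 9)).
Since 6n + 9 ≥ 6n for n ≥ 1, this is ≤ 3/(6·6n) = (1/12)/n.
So |(-3n - 5)/(6n + 9) + 1/2| < eps whenever n > (1/12)/eps.
Take N = (1/12)/eps. If n > N then |(-3n - 5)/(6n + 9) + 1/2| ≤ (1/12)/n < eps.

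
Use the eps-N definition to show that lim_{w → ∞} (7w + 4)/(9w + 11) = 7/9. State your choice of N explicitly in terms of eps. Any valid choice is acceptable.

Fix eps > 0. We seek N > 0 such that w > N implies |(7w + 4)/(9w + 11) − (7/9)| < eps.
(7w + 4)/(9w + 11) − (7/9) = (9(7w + 4) − 7(9w + 11)) / (9(9w + 11)) = -41/(9(9w + 11)).
For w > 0 we have 9w + 11 > 9w, so |(7w + 4)/(9w + 11) − (7/9)| = 41/(9(9w + 11)) < 41/(9·9w) = (41/81)/w.
Thus |(7w + 4)/(9w + 11) − (7/9)| < eps whenever w > (41/81)/eps.
Take N = (41/81)/eps. If w > N then |(7w + 4)/(9w + 11) − (7/9)| < (41/81)/w < eps.

N = (41/81)/eps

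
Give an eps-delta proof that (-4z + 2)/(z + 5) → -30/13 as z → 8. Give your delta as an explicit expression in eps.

delta = min(13/2, (169/44)eps)

Let eps > 0. We want delta > 0 with 0 < |z − 8| < delta ⇒ |(-4z + 2)/(z + 5) + 30/13| < eps.
Combining over a common denominator, (-4z + 2)/(z + 5) + 30/13 = [(-4z + 2)·13 − (-30)·(z + 5)] / [13·(z + 5)] = -22(z − 8) / (13(z + 5)).
So |(-4z + 2)/(z + 5) + 30/13| = 22|z − 8| / (13·|z + 5|).
Require delta ≤ 13/2, so |z + 5| ≥ |13| − |z − 8| > 13 − 13/2 = 13/2.
Hence |(-4z + 2)/(z + 5) + 30/13| < 22|z − 8|/(13·(13/2)) = (44/169)|z − 8|, which is < eps once |z − 8| < (169/44)eps.
Take delta = min(13/2, (169/44)eps). Then 0 < |z − 8| < delta forces both bounds, so |(-4z + 2)/(z + 5) + 30/13| < eps.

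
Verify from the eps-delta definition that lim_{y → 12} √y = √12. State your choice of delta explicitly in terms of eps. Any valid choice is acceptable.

Fix eps > 0. We want delta > 0 such that 0 < |y − 12| < delta implies |√y − √12| < eps.
Rationalise: √y − √12 = (y − 12)/(√y + √12), so |√y − √12| = |y − 12|/(√y + √12).
Restrict delta ≤ 12 so that |y − 12| < 12 forces y > 0, and then √y + √12 > √12.
Hence |√y − √12| < |y − 12|/√12, which is < eps once |y − 12| < √12·eps.
Take delta = min(12, √12·eps). If 0 < |y − 12| < delta then y > 0 and |√y − √12| < |y − 12|/√12 < eps.

delta = min(12, √12·eps)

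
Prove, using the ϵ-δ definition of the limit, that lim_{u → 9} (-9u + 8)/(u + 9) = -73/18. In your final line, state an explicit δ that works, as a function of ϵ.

Let ϵ > 0 be given. We want δ > 0 with 0 < |u − 9| < δ ⇒ |(-9u + 8)/(u + 9) + 73/18| < ϵ.
Combining over a common denominator, (-9u + 8)/(u + 9) + 73/18 = [(-9u + 8)·18 − (-73)·(u + 9)] / [18·(u + 9)] = -89(u − 9) / (18(u + 9)).
So |(-9u + 8)/(u + 9) + 73/18| = 89|u − 9| / (18·|u + 9|).
Require δ ≤ 9, so |u + 9| ≥ |18| − |u − 9| > 18 − 9 = 9.
Hence |(-9u + 8)/(u + 9) + 73/18| < 89|u − 9|/(18·9) = (89/162)|u − 9|, which is < ϵ once |u − 9| < (162/89)ϵ.
Take δ = min(9, (162/89)ϵ). Then 0 < |u − 9| < δ forces both bounds, so |(-9u + 8)/(u + 9) + 73/18| < ϵ.

δ = min(9, (162/89)ϵ)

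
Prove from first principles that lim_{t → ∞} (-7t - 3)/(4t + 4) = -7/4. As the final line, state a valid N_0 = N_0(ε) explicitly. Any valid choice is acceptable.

Let ε > 0 be given. We seek N_0 > 0 such that t > N_0 implies |(-7t - 3)/(4t + 4) + 7/4| < ε.
(-7t - 3)/(4t + 4) + 7/4 = (4(-7t - 3) − (-7)(4t + 4)) / (4(4t + 4)) = 16/(4(4t + 4)).
For t > 0 we have 4t + 4 > 4t, so |(-7t - 3)/(4t + 4) + 7/4| = 16/(4(4t + 4)) < 16/(4·4t) = 1/t.
Thus |(-7t - 3)/(4t + 4) + 7/4| < ε whenever t > 1/ε.
Take N_0 = 1/ε. If t > N_0 then |(-7t - 3)/(4t + 4) + 7/4| < 1/t < ε.

N_0 = 1/ε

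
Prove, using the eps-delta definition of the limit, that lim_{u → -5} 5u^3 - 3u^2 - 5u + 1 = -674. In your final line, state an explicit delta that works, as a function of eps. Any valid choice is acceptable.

Suppose eps > 0. We want delta > 0 such that 0 < |u + 5| < delta implies |(5u^3 - 3u^2 - 5u + 1) + 674| < eps.
(5u^3 - 3u^2 - 5u + 1) + 674 = 5u^3 - 3u^2 - 5u + 675 = (u + 5)(5u^2 - 28u + 135).
So |(5u^3 - 3u^2 - 5u + 1) + 674| = |u + 5|·|5u^2 - 28u + 135|.
Assume first that |u + 5| < 2, so |u| < 7. Then |5u^2 - 28u + 135| ≤ 5·7^2 + 28·7 + 135 = 576.
Hence |(5u^3 - 3u^2 - 5u + 1) + 674| ≤ 576|u + 5| < eps provided |u + 5| < eps/576.
Choosing delta = min(2, eps/576) ensures both conditions, hence |(5u^3 - 3u^2 - 5u + 1) + 674| < eps.

delta = min(2, eps/576)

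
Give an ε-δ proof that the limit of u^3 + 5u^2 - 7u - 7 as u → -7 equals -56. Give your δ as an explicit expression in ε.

δ = min(1, ε/87)

Suppose ε > 0. We want δ > 0 such that 0 < |u + 7| < δ implies |(u^3 + 5u^2 - 7u - 7) + 56| < ε.
(u^3 + 5u^2 - 7u - 7) + 56 = u^3 + 5u^2 - 7u + 49 = (u + 7)(u^2 - 2u + 7).
So |(u^3 + 5u^2 - 7u - 7) + 56| = |u + 7|·|u^2 - 2u + 7|.
Assume first that |u + 7| < 1, so |u| < 8. Then |u^2 - 2u + 7| ≤ 8^2 + 2·8 + 7 = 87.
Hence |(u^3 + 5u^2 - 7u - 7) + 56| ≤ 87|u + 7| < ε provided |u + 7| < ε/87.
Choosing δ = min(1, ε/87) ensures both conditions, hence |(u^3 + 5u^2 - 7u - 7) + 56| < ε.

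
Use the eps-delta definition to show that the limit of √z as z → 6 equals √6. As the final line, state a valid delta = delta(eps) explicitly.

Let eps > 0. We want delta > 0 such that 0 < |z − 6| < delta implies |√z − √6| < eps.
Multiplying by the conjugate, |√z − √6| = |z − 6|/(√z + √6).
Restrict delta ≤ 6 so that |z − 6| < 6 forces z > 0, and then √z + √6 > √6.
Hence |√z − √6| < |z − 6|/√6, which is < eps once |z − 6| < √6·eps.
Take delta = min(6, √6·eps). If 0 < |z − 6| < delta then z > 0 and |√z − √6| < |z − 6|/√6 < eps.

delta = min(6, √6·eps)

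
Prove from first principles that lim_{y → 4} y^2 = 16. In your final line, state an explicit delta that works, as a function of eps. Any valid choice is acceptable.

Suppose eps > 0. We seek delta > 0 with 0 < |y − 4| < delta ⇒ |y^2 − 16| < eps.
Factor: y^2 − 16 = (y − 4)(y + 4), so |y^2 − 16| = |y − 4|·|y + 4|.
Restrict delta ≤ 2. Then |y − 4| < 2 gives |y| < 6, so by the triangle inequality |y + 4| ≤ 6 + 4 = 10.
Hence |y^2 − 16| ≤ 10|y − 4|, which is < eps once |y − 4| < eps/10.
Take delta = min(2, eps/10). If 0 < |y − 4| < delta then both bounds hold and |y^2 − 16| ≤ 10|y − 4| < 10·(eps/10) = eps.

delta = min(2, eps/10)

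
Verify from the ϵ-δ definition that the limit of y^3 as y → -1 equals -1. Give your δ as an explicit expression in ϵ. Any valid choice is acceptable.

δ = min(1, ϵ/7)

Suppose ϵ > 0. We seek δ > 0 with 0 < |y + 1| < δ ⇒ |y^3 + 1| < ϵ.
Factor: y^3 + 1 = (y + 1)(y^2 - y + 1), so |y^3 + 1| = |y + 1|·|y^2 - y + 1|.
Impose δ ≤ 1 so that |y| < 2; then |y^2 - y + 1| ≤ 7.
Hence |y^3 + 1| ≤ 7|y + 1|, which is < ϵ once |y + 1| < ϵ/7.
Take δ = min(1, ϵ/7). If 0 < |y + 1| < δ then both bounds hold and |y^3 + 1| ≤ 7|y + 1| < 7·(ϵ/7) = ϵ.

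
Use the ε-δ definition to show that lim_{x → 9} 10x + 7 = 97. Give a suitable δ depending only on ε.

δ = ε/10

Suppose ε > 0. We need δ > 0 so that 0 < |x − 9| < δ implies |(10x + 7) − 97| < ε.
|(10x + 7) − 97| = |10x - 90| = 10|x − 9|.
Thus it suffices that |x − 9| < ε/10.
Take δ = ε/10. If 0 < |x − 9| < δ then |(10x + 7) − 97| = 10|x − 9| < 10·(ε/10) = ε.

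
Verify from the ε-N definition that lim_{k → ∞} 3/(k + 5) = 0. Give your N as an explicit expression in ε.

Suppose ε > 0. For k ≥ 1, |3/(k + 5) − 0| = 3/(k + 5) ≤ 3/k.
We need 3/k < ε, i.e. k > 3/ε.
Take N = 3/ε. If k > N then |3/(k + 5)| ≤ 3/k < ε.

N = 3/ε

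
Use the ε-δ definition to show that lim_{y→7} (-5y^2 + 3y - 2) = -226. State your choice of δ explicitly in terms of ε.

δ = min(1, ε/72)

Suppose ε > 0. We want δ > 0 such that 0 < |y − 7| < δ implies |(-5y^2 + 3y - 2) + 226| < ε.
(-5y^2 + 3y - 2) + 226 = -5y^2 + 3y + 224 = (y − 7)(-5y - 32).
So |(-5y^2 + 3y - 2) + 226| = |y − 7|·|-5y - 32|.
Assume first that |y − 7| < 1, so |y| < 8. Then |-5y - 32| ≤ 5·8 + 32 = 72.
Hence |(-5y^2 + 3y - 2) + 226| ≤ 72|y − 7| < ε provided |y − 7| < ε/72.
Choosing δ = min(1, ε/72) ensures both conditions, hence |(-5y^2 + 3y - 2) + 226| < ε.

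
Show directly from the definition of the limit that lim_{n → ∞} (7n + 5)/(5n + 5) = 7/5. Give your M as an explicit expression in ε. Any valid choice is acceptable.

M = (2/5)/ε

Suppose ε > 0. For n ≥ 1, |(7n + 5)/(5n + 5) − (7/5)| = |-10|/(5(5n + 5)) = 10/(5(5n + 5)).
Since 5n + 5 ≥ 5n for n ≥ 1, this is ≤ 10/(5·5n) = (2/5)/n.
So |(7n + 5)/(5n + 5) − (7/5)| < ε whenever n > (2/5)/ε.
Take M = (2/5)/ε. If n > M then |(7n + 5)/(5n + 5) − (7/5)| ≤ (2/5)/n < ε.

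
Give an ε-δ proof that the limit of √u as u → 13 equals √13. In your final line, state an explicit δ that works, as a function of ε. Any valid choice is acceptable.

Fix ε > 0. We want δ > 0 such that 0 < |u − 13| < δ implies |√u − √13| < ε.
Multiplying by the conjugate, |√u − √13| = |u − 13|/(√u + √13).
Restrict δ ≤ 13 so that |u − 13| < 13 forces u > 0, and then √u + √13 > √13.
Hence |√u − √13| < |u − 13|/√13, which is < ε once |u − 13| < √13·ε.
Take δ = min(13, √13·ε). If 0 < |u − 13| < δ then u > 0 and |√u − √13| < |u − 13|/√13 < ε.

δ = min(13, √13·ε)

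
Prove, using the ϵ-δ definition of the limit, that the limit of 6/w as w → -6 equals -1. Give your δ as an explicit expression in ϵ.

δ = min(3, 3ϵ)

Let ϵ > 0 be given. We seek δ > 0 such that 0 < |w + 6| < δ implies |6/w + 1| < ϵ.
|6/w + 1| = 6·|-6 − w|/(6·|w|) = 6|w + 6|/(6|w|).
Require δ ≤ 3 so that |w| > 6 − 3 = 3, hence 6|w| > 18.
Then |6/w + 1| < 6|w + 6|/18, which is < ϵ when |w + 6| < 3ϵ.
Take δ = min(3, 3ϵ). Then 0 < |w + 6| < δ gives both |w + 6| < 3 and |w + 6| < 3ϵ, so |6/w + 1| < ϵ.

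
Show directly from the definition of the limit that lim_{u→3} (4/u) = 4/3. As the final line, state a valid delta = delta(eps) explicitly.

delta = min(3/2, (9/8)eps)

Let eps > 0 be given. We seek delta > 0 such that 0 < |u − 3| < delta implies |4/u − (4/3)| < eps.
|4/u − (4/3)| = 4·|3 − u|/(3·|u|) = 4|u − 3|/(3|u|).
Require delta ≤ 3/2 so that |u| > 3 − 3/2 = 3/2, hence 3|u| > 9/2.
Then |4/u − (4/3)| < 4|u − 3|/(9/2), which is < eps when |u − 3| < (9/8)eps.
Take delta = min(3/2, (9/8)eps). Then 0 < |u − 3| < delta gives both |u − 3| < 3/2 and |u − 3| < (9/8)eps, so |4/u − (4/3)| < eps.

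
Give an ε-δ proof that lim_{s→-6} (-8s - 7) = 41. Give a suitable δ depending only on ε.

δ = ε/8

Suppose ε > 0. We need δ > 0 so that 0 < |s + 6| < δ implies |(-8s - 7) − 41| < ε.
Since (-8s - 7) − 41 = -8(s + 6), we have |(-8s - 7) − 41| = 8|s + 6|.
So 8|s + 6| < ε exactly when |s + 6| < ε/8.
Choosing δ = ε/8 gives |(-8s - 7) − 41| = 8|s + 6| < ε whenever |s + 6| < δ.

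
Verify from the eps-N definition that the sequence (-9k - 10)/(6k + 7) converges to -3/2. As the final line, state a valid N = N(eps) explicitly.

N = (1/12)/eps

Suppose eps > 0. For k ≥ 1, |(-9k - 10)/(6k + 7) + 3/2| = |3|/(6(6k + 7)) = 3/(6(6k + 7)).
Since 6k + 7 ≥ 6k for k ≥ 1, this is ≤ 3/(6·6k) = (1/12)/k.
So |(-9k - 10)/(6k + 7) + 3/2| < eps whenever k > (1/12)/eps.
Take N = (1/12)/eps. If k > N then |(-9k - 10)/(6k + 7) + 3/2| ≤ (1/12)/k < eps.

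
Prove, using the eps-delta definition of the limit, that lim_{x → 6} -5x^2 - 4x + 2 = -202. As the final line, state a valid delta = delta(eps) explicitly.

delta = min(1, eps/69)

Let eps > 0. We want delta > 0 such that 0 < |x − 6| < delta implies |(-5x^2 - 4x + 2) + 202| < eps.
(-5x^2 - 4x + 2) + 202 = -5x^2 - 4x + 204 = (x − 6)(-5x - 34).
So |(-5x^2 - 4x + 2) + 202| = |x − 6|·|-5x - 34|.
Require delta ≤ 1. Then |x − 6| < 1 gives |x| < 7, and by the triangle inequality |-5x - 34| ≤ 5·7 + 34 = 69.
Hence |(-5x^2 - 4x + 2) + 202| ≤ 69|x − 6| < eps provided |x − 6| < eps/69.
Choosing delta = min(1, eps/69) ensures both conditions, hence |(-5x^2 - 4x + 2) + 202| < eps.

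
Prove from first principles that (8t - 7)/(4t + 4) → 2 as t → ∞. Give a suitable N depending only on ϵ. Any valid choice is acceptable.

N = (15/4)/ϵ

Suppose ϵ > 0. We seek N > 0 such that t > N implies |(8t - 7)/(4t + 4) − 2| < ϵ.
(8t - 7)/(4t + 4) − 2 = (4(8t - 7) − 8(4t + 4)) / (4(4t + 4)) = -60/(4(4t + 4)).
For t > 0 we have 4t + 4 > 4t, so |(8t - 7)/(4t + 4) − 2| = 60/(4(4t + 4)) < 60/(4·4t) = (15/4)/t.
Thus |(8t - 7)/(4t + 4) − 2| < ϵ whenever t > (15/4)/ϵ.
Take N = (15/4)/ϵ. If t > N then |(8t - 7)/(4t + 4) − 2| < (15/4)/t < ϵ.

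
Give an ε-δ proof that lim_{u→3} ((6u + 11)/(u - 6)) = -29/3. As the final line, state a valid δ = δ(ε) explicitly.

Suppose ε > 0. We want δ > 0 with 0 < |u − 3| < δ ⇒ |(6u + 11)/(u - 6) + 29/3| < ε.
Combining over a common denominator, (6u + 11)/(u - 6) + 29/3 = [(6u + 11)·(-3) − 29·(u - 6)] / [(-3)·(u - 6)] = -47(u − 3) / ((-3)(u - 6)).
So |(6u + 11)/(u - 6) + 29/3| = 47|u − 3| / (3·|u − 6|).
Restrict δ ≤ 3/2. Then |u − 3| < 3/2 gives |u − 6| = |(u − 3) + (-3)| ≥ 3 − 3/2 = 3/2.
Hence |(6u + 11)/(u - 6) + 29/3| < 47|u − 3|/(3·(3/2)) = (94/9)|u − 3|, which is < ε once |u − 3| < (9/94)ε.
Take δ = min(3/2, (9/94)ε). Then 0 < |u − 3| < δ forces both bounds, so |(6u + 11)/(u - 6) + 29/3| < ε.

δ = min(3/2, (9/94)ε)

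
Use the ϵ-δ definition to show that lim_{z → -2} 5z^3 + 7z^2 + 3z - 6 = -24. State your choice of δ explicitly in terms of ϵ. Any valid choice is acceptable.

δ = min(1, ϵ/63)

Suppose ϵ > 0. We want δ > 0 such that 0 < |z + 2| < δ implies |(5z^3 + 7z^2 + 3z - 6) + 24| < ϵ.
(5z^3 + 7z^2 + 3z - 6) + 24 = 5z^3 + 7z^2 + 3z + 18 = (z + 2)(5z^2 - 3z + 9).
So |(5z^3 + 7z^2 + 3z - 6) + 24| = |z + 2|·|5z^2 - 3z + 9|.
Assume first that |z + 2| < 1, so |z| < 3. Then |5z^2 - 3z + 9| ≤ 5·3^2 + 3·3 + 9 = 63.
Hence |(5z^3 + 7z^2 + 3z - 6) + 24| ≤ 63|z + 2| < ϵ provided |z + 2| < ϵ/63.
Choosing δ = min(1, ϵ/63) ensures both conditions, hence |(5z^3 + 7z^2 + 3z - 6) + 24| < ϵ.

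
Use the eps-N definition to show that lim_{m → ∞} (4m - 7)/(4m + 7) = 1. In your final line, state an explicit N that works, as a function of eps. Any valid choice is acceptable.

Fix eps > 0. For m ≥ 1, |(4m - 7)/(4m + 7) − 1| = |-56|/(4(4m + 7)) = 56/(4(4m + 7)).
Since 4m + 7 ≥ 4m for m ≥ 1, this is ≤ 56/(4·4m) = (7/2)/m.
So |(4m - 7)/(4m + 7) − 1| < eps whenever m > (7/2)/eps.
Take N = (7/2)/eps. If m > N then |(4m - 7)/(4m + 7) − 1| ≤ (7/2)/m < eps.

N = (7/2)/eps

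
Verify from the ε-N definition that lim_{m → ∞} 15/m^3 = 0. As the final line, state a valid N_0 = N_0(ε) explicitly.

N_0 = (15/ε)^{1/3}

Let ε > 0. For m ≥ 1, |15/m^3 − 0| = 15/m^3.
15/m^3 < ε ⇔ m^3 > 15/ε ⇔ m > (15/ε)^{1/3}.
Take N_0 = (15/ε)^{1/3}. Then m > N_0 implies 15/m^3 < ε.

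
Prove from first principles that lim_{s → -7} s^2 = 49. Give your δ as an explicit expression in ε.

Suppose ε > 0. We seek δ > 0 with 0 < |s + 7| < δ ⇒ |s^2 − 49| < ε.
Factor: s^2 − 49 = (s + 7)(s - 7), so |s^2 − 49| = |s + 7|·|s - 7|.
Impose δ ≤ 1 so that |s| < 8; then |s - 7| ≤ 15.
Hence |s^2 − 49| ≤ 15|s + 7|, which is < ε once |s + 7| < ε/15.
Take δ = min(1, ε/15). If 0 < |s + 7| < δ then both bounds hold and |s^2 − 49| ≤ 15|s + 7| < 15·(ε/15) = ε.

δ = min(1, ε/15)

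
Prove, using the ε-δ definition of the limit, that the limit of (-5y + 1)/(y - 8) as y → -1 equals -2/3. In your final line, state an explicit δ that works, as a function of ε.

Let ε > 0 be given. We want δ > 0 with 0 < |y + 1| < δ ⇒ |(-5y + 1)/(y - 8) + 2/3| < ε.
Combining over a common denominator, (-5y + 1)/(y - 8) + 2/3 = [(-5y + 1)·(-9) − 6·(y - 8)] / [(-9)·(y - 8)] = 39(y + 1) / ((-9)(y - 8)).
So |(-5y + 1)/(y - 8) + 2/3| = 39|y + 1| / (9·|y − 8|).
Require δ ≤ 9/2, so |y − 8| ≥ |-9| − |y + 1| > 9 − 9/2 = 9/2.
Hence |(-5y + 1)/(y - 8) + 2/3| < 39|y + 1|/(9·(9/2)) = (26/27)|y + 1|, which is < ε once |y + 1| < (27/26)ε.
Take δ = min(9/2, (27/26)ε). Then 0 < |y + 1| < δ forces both bounds, so |(-5y + 1)/(y - 8) + 2/3| < ε.

δ = min(9/2, (27/26)ε)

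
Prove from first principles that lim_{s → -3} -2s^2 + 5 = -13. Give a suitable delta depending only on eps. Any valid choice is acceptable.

delta = min(1, eps/14)

Let eps > 0 be given. We want delta > 0 such that 0 < |s + 3| < delta implies |(-2s^2 + 5) + 13| < eps.
(-2s^2 + 5) + 13 = -2s^2 + 18 = (s + 3)(-2s + 6).
So |(-2s^2 + 5) + 13| = |s + 3|·|-2s + 6|.
Require delta ≤ 1. Then |s + 3| < 1 gives |s| < 4, and by the triangle inequality |-2s + 6| ≤ 2·4 + 6 = 14.
Hence |(-2s^2 + 5) + 13| ≤ 14|s + 3| < eps provided |s + 3| < eps/14.
Choosing delta = min(1, eps/14) ensures both conditions, hence |(-2s^2 + 5) + 13| < eps.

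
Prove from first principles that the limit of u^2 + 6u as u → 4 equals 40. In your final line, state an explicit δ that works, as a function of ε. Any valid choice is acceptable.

Let ε > 0. We want δ > 0 such that 0 < |u − 4| < δ implies |(u^2 + 6u) − 40| < ε.
(u^2 + 6u) − 40 = u^2 + 6u - 40 = (u − 4)(u + 10).
So |(u^2 + 6u) − 40| = |u − 4|·|u + 10|.
Require δ ≤ 1. Then |u − 4| < 1 gives |u| < 5, and by the triangle inequality |u + 10| ≤ 5 + 10 = 15.
Hence |(u^2 + 6u) − 40| ≤ 15|u − 4| < ε provided |u − 4| < ε/15.
Take δ = min(1, ε/15). Then 0 < |u − 4| < δ gives both |u − 4| < 1 and |u − 4| < ε/15, so |(u^2 + 6u) − 40| < ε.

δ = min(1, ε/15)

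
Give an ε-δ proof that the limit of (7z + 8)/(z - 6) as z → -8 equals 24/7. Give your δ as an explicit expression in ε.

Let ε > 0 be given. We want δ > 0 with 0 < |z + 8| < δ ⇒ |(7z + 8)/(z - 6) − (24/7)| < ε.
Combining over a common denominator, (7z + 8)/(z - 6) − (24/7) = [(7z + 8)·(-14) − (-48)·(z - 6)] / [(-14)·(z - 6)] = -50(z + 8) / ((-14)(z - 6)).
So |(7z + 8)/(z - 6) − (24/7)| = 50|z + 8| / (14·|z − 6|).
Restrict δ ≤ 7. Then |z + 8| < 7 gives |z − 6| = |(z + 8) + (-14)| ≥ 14 − 7 = 7.
Hence |(7z + 8)/(z - 6) − (24/7)| < 50|z + 8|/(14·7) = (25/49)|z + 8|, which is < ε once |z + 8| < (49/25)ε.
Take δ = min(7, (49/25)ε). Then 0 < |z + 8| < δ forces both bounds, so |(7z + 8)/(z - 6) − (24/7)| < ε.

δ = min(7, (49/25)ε)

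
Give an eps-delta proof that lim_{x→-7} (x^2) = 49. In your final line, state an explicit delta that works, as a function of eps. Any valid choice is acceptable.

Let eps > 0. We seek delta > 0 with 0 < |x + 7| < delta ⇒ |x^2 − 49| < eps.
Factor: x^2 − 49 = (x + 7)(x - 7), so |x^2 − 49| = |x + 7|·|x - 7|.
Impose delta ≤ 2 so that |x| < 9; then |x - 7| ≤ 16.
Hence |x^2 − 49| ≤ 16|x + 7|, which is < eps once |x + 7| < eps/16.
Take delta = min(2, eps/16). If 0 < |x + 7| < delta then both bounds hold and |x^2 − 49| ≤ 16|x + 7| < 16·(eps/16) = eps.

delta = min(2, eps/16)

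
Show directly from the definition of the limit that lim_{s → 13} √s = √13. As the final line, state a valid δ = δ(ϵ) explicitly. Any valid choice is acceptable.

Fix ϵ > 0. We want δ > 0 such that 0 < |s − 13| < δ implies |√s − √13| < ϵ.
Rationalise: √s − √13 = (s − 13)/(√s + √13), so |√s − √13| = |s − 13|/(√s + √13).
Restrict δ ≤ 13 so that |s − 13| < 13 forces s > 0, and then √s + √13 > √13.
Hence |√s − √13| < |s − 13|/√13, which is < ϵ once |s − 13| < √13·ϵ.
Take δ = min(13, √13·ϵ). If 0 < |s − 13| < δ then s > 0 and |√s − √13| < |s − 13|/√13 < ϵ.

δ = min(13, √13·ϵ)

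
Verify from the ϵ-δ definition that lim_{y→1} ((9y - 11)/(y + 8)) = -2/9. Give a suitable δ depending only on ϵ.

Suppose ϵ > 0. We want δ > 0 with 0 < |y − 1| < δ ⇒ |(9y - 11)/(y + 8) + 2/9| < ϵ.
Combining over a common denominator, (9y - 11)/(y + 8) + 2/9 = [(9y - 11)·9 − (-2)·(y + 8)] / [9·(y + 8)] = 83(y − 1) / (9(y + 8)).
So |(9y - 11)/(y + 8) + 2/9| = 83|y − 1| / (9·|y + 8|).
Restrict δ ≤ 9/2. Then |y − 1| < 9/2 gives |y + 8| = |(y − 1) + 9| ≥ 9 − 9/2 = 9/2.
Hence |(9y - 11)/(y + 8) + 2/9| < 83|y − 1|/(9·(9/2)) = (166/81)|y − 1|, which is < ϵ once |y − 1| < (81/166)ϵ.
Take δ = min(9/2, (81/166)ϵ). Then 0 < |y − 1| < δ forces both bounds, so |(9y - 11)/(y + 8) + 2/9| < ϵ.

δ = min(9/2, (81/166)ϵ)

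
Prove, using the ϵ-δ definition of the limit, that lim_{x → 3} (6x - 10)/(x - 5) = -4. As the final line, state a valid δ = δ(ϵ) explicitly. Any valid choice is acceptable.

Suppose ϵ > 0. We want δ > 0 with 0 < |x − 3| < δ ⇒ |(6x - 10)/(x - 5) + 4| < ϵ.
Combining over a common denominator, (6x - 10)/(x - 5) + 4 = [(6x - 10)·(-2) − 8·(x - 5)] / [(-2)·(x - 5)] = -20(x − 3) / ((-2)(x - 5)).
So |(6x - 10)/(x - 5) + 4| = 20|x − 3| / (2·|x − 5|).
Restrict δ ≤ 1. Then |x − 3| < 1 gives |x − 5| = |(x − 3) + (-2)| ≥ 2 − 1 = 1.
Hence |(6x - 10)/(x - 5) + 4| < 20|x − 3|/(2·1) = 10|x − 3|, which is < ϵ once |x − 3| < (1/10)ϵ.
Take δ = min(1, (1/10)ϵ). Then 0 < |x − 3| < δ forces both bounds, so |(6x - 10)/(x - 5) + 4| < ϵ.

δ = min(1, (1/10)ϵ)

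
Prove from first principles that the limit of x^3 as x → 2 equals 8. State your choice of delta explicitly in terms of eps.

delta = min(1, eps/19)

Let eps > 0 be given. We seek delta > 0 with 0 < |x − 2| < delta ⇒ |x^3 − 8| < eps.
Factor: x^3 − 8 = (x − 2)(x^2 + 2x + 4), so |x^3 − 8| = |x − 2|·|x^2 + 2x + 4|.
Restrict delta ≤ 1. Then |x − 2| < 1 gives |x| < 3, so by the triangle inequality |x^2 + 2x + 4| ≤ 3^2 + 2·3 + 4 = 19.
Hence |x^3 − 8| ≤ 19|x − 2|, which is < eps once |x − 2| < eps/19.
Take delta = min(1, eps/19). If 0 < |x − 2| < delta then both bounds hold and |x^3 − 8| ≤ 19|x − 2| < 19·(eps/19) = eps.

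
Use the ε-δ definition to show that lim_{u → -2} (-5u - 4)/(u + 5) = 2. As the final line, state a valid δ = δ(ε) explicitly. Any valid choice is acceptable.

δ = min(3/2, (3/14)ε)

Let ε > 0 be given. We want δ > 0 with 0 < |u + 2| < δ ⇒ |(-5u - 4)/(u + 5) − 2| < ε.
Combining over a common denominator, (-5u - 4)/(u + 5) − 2 = [(-5u - 4)·3 − 6·(u + 5)] / [3·(u + 5)] = -21(u + 2) / (3(u + 5)).
So |(-5u - 4)/(u + 5) − 2| = 21|u + 2| / (3·|u + 5|).
Require δ ≤ 3/2, so |u + 5| ≥ |3| − |u + 2| > 3 − 3/2 = 3/2.
Hence |(-5u - 4)/(u + 5) − 2| < 21|u + 2|/(3·(3/2)) = (14/3)|u + 2|, which is < ε once |u + 2| < (3/14)ε.
Take δ = min(3/2, (3/14)ε). Then 0 < |u + 2| < δ forces both bounds, so |(-5u - 4)/(u + 5) − 2| < ε.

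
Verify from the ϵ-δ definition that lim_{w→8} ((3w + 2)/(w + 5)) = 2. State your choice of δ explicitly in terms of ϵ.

Fix ϵ > 0. We want δ > 0 with 0 < |w − 8| < δ ⇒ |(3w + 2)/(w + 5) − 2| < ϵ.
Combining over a common denominator, (3w + 2)/(w + 5) − 2 = [(3w + 2)·13 − 26·(w + 5)] / [13·(w + 5)] = 13(w − 8) / (13(w + 5)).
So |(3w + 2)/(w + 5) − 2| = 13|w − 8| / (13·|w + 5|).
Restrict δ ≤ 13/2. Then |w − 8| < 13/2 gives |w + 5| = |(w − 8) + 13| ≥ 13 − 13/2 = 13/2.
Hence |(3w + 2)/(w + 5) − 2| < 13|w − 8|/(13·(13/2)) = (2/13)|w − 8|, which is < ϵ once |w − 8| < (13/2)ϵ.
Take δ = min(13/2, (13/2)ϵ). Then 0 < |w − 8| < δ forces both bounds, so |(3w + 2)/(w + 5) − 2| < ϵ.

δ = min(13/2, (13/2)ϵ)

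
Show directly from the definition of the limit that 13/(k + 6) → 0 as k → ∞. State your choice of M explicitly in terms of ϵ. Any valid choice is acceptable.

M = 13/ϵ

Let ϵ > 0. For k ≥ 1, |13/(k + 6) − 0| = 13/(k + 6) ≤ 13/k.
We need 13/k < ϵ, i.e. k > 13/ϵ.
Take M = 13/ϵ. If k > M then |13/(k + 6)| ≤ 13/k < ϵ.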